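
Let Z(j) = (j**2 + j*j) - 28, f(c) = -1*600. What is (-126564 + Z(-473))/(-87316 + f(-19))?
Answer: -160433/43958 ≈ -3.6497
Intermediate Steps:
f(c) = -600
Z(j) = -28 + 2*j**2 (Z(j) = (j**2 + j**2) - 28 = 2*j**2 - 28 = -28 + 2*j**2)
(-126564 + Z(-473))/(-87316 + f(-19)) = (-126564 + (-28 + 2*(-473)**2))/(-87316 - 600) = (-126564 + (-28 + 2*223729))/(-87916) = (-126564 + (-28 + 447458))*(-1/87916) = (-126564 + 447430)*(-1/87916) = 320866*(-1/87916) = -160433/43958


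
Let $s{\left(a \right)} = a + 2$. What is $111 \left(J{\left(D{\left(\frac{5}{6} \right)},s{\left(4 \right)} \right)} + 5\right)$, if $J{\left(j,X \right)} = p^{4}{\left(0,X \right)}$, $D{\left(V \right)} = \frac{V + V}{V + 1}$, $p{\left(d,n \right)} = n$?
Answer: $144411$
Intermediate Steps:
$D{\left(V \right)} = \frac{2 V}{1 + V}$
$s{\left(a \right)} = 2 + a$
$J{\left(j,X \right)} = X^{4}$
$111 \left(J{\left(D{\left(\frac{5}{6} \right)},s{\left(4 \right)} \right)} + 5\right) = 111 \left(\left(2 + 4\right)^{4} + 5\right) = 111 \left(6^{4} + 5\right) = 111 \left(1296 + 5\right) = 111 \cdot 1301 = 144411$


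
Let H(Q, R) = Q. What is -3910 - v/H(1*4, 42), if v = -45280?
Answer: 7410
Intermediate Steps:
-3910 - v/H(1*4, 42) = -3910 - (-45280)/(1*4) = -3910 - (-45280)/4 = -3910 - 1*(-11320) = -3910 + 11320 = 7410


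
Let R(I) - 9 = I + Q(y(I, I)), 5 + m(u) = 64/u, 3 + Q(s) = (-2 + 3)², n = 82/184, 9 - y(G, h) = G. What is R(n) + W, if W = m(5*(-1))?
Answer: -4763/460 ≈ -10.354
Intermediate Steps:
y(G, h) = 9 - G
n = 41/92 (n = 82*(1/184) = 41/92 ≈ 0.44565)
Q(s) = -2 (Q(s) = -3 + (-2 + 3)² = -3 + 1² = -3 + 1 = -2)
m(u) = -5 + 64/u
R(I) = 7 + I (R(I) = 9 + (I - 2) = 9 + (-2 + I) = 7 + I)
W = -89/5 (W = -5 + 64/((5*(-1))) = -5 + 64/(-5) = -5 + 64*(-⅕) = -5 - 64/5 = -89/5 ≈ -17.800)
R(n) + W = (7 + 41/92) - 89/5 = 685/92 - 89/5 = -4763/460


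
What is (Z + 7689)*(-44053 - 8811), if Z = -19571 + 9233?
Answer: 140036736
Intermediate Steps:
Z = -10338
(Z + 7689)*(-44053 - 8811) = (-10338 + 7689)*(-44053 - 8811) = -2649*(-52864) = 140036736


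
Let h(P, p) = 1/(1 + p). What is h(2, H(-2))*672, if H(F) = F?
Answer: -672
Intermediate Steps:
h(2, H(-2))*672 = 672/(1 - 2) = 672/(-1) = -1*672 = -672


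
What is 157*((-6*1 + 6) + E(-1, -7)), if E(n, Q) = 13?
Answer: 2041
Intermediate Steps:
157*((-6*1 + 6) + E(-1, -7)) = 157*((-6*1 + 6) + 13) = 157*((-6 + 6) + 13) = 157*(0 + 13) = 157*13 = 2041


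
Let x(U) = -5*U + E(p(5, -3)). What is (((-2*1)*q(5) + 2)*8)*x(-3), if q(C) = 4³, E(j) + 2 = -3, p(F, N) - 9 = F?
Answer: -10080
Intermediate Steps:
p(F, N) = 9 + F
E(j) = -5 (E(j) = -2 - 3 = -5)
q(C) = 64
x(U) = -5 - 5*U (x(U) = -5*U - 5 = -5 - 5*U)
(((-2*1)*q(5) + 2)*8)*x(-3) = ((-2*1*64 + 2)*8)*(-5 - 5*(-3)) = ((-2*64 + 2)*8)*(-5 + 15) = ((-128 + 2)*8)*10 = -126*8*10 = -1008*10 = -10080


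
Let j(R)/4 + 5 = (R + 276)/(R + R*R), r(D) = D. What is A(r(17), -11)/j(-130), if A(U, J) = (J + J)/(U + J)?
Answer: 30745/167408 ≈ 0.18365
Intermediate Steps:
A(U, J) = 2*J/(J + U) (A(U, J) = (2*J)/(J + U) = 2*J/(J + U))
j(R) = -20 + 4*(276 + R)/(R + R²) (j(R) = -20 + 4*((R + 276)/(R + R*R)) = -20 + 4*((276 + R)/(R + R²)) = -20 + 4*(276 + R)/(R + R²))
A(r(17), -11)/j(-130) = (2*(-11)/(-11 + 17))/((4*(276 - 5*(-130)² - 4*(-130))/(-130*(1 - 130)))) = (2*(-11)/6)/((4*(-1/130)*(276 - 5*16900 + 520)/(-129))) = (2*(-11)*(⅙))/((4*(-1/130)*(-1/129)*(276 - 84500 + 520))) = -11/(3*(4*(-1/130)*(-1/129)*(-83704))) = -11/(3*(-167408/8385)) = -11/3*(-8385/167408) = 30745/167408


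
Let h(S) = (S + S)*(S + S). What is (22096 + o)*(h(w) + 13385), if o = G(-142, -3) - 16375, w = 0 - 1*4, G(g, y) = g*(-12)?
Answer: 99858825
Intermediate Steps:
G(g, y) = -12*g
w = -4 (w = 0 - 4 = -4)
h(S) = 4*S**2 (h(S) = (2*S)*(2*S) = 4*S**2)
o = -14671 (o = -12*(-142) - 16375 = 1704 - 16375 = -14671)
(22096 + o)*(h(w) + 13385) = (22096 - 14671)*(4*(-4)**2 + 13385) = 7425*(4*16 + 13385) = 7425*(64 + 13385) = 7425*13449 = 99858825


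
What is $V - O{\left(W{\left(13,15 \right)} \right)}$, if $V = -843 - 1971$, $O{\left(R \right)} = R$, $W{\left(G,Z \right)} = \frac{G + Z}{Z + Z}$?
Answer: $- \frac{42224}{15} \approx -2814.9$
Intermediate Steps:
$W{\left(G,Z \right)} = \frac{G + Z}{2 Z}$
$V = -2814$
$V - O{\left(W{\left(13,15 \right)} \right)} = -2814 - \frac{13 + 15}{2 \cdot 15} = -2814 - \frac{1}{2} \cdot \frac{1}{15} \cdot 28 = -2814 - \frac{14}{15} = - \frac{42224}{15}$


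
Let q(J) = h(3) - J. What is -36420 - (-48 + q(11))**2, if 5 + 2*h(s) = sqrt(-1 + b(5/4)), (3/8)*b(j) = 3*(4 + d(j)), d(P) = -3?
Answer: -40204 + 123*sqrt(7)/2 ≈ -40041.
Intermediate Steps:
b(j) = 8 (b(j) = 8*(3*(4 - 3))/3 = 8*(3*1)/3 = (8/3)*3 = 8)
h(s) = -5/2 + sqrt(7)/2 (h(s) = -5/2 + sqrt(-1 + 8)/2 = -5/2 + sqrt(7)/2)
q(J) = -5/2 + sqrt(7)/2 - J (q(J) = (-5/2 + sqrt(7)/2) - J = -5/2 + sqrt(7)/2 - J)
-36420 - (-48 + q(11))**2 = -36420 - (-48 + (-5/2 + sqrt(7)/2 - 1*11))**2 = -36420 - (-48 + (-5/2 + sqrt(7)/2 - 11))**2 = -36420 - (-48 + (-27/2 + sqrt(7)/2))**2 = -36420 - (-123/2 + sqrt(7)/2)**2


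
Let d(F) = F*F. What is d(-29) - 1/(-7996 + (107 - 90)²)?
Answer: 6481588/7707 ≈ 841.00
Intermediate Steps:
d(F) = F²
d(-29) - 1/(-7996 + (107 - 90)²) = (-29)² - 1/(-7996 + (107 - 90)²) = 841 - 1/(-7996 + 17²) = 841 - 1/(-7996 + 289) = 841 - 1/(-7707) = 841 - 1*(-1/7707) = 841 + 1/7707 = 6481588/7707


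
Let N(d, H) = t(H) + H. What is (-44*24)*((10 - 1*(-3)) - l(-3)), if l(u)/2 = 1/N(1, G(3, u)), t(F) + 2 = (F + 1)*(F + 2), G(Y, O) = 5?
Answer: -205216/15 ≈ -13681.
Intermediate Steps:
t(F) = -2 + (1 + F)*(2 + F) (t(F) = -2 + (F + 1)*(F + 2) = -2 + (1 + F)*(2 + F))
N(d, H) = H + H*(3 + H) (N(d, H) = H*(3 + H) + H = H + H*(3 + H))
l(u) = 2/45 (l(u) = 2/((5*(4 + 5))) = 2/((5*9)) = 2/45)
(-44*24)*((10 - 1*(-3)) - l(-3)) = (-44*24)*((10 - 1*(-3)) - 1*2/45) = -1056*((10 + 3) - 2/45) = -1056*(13 - 2/45) = -1056*583/45 = -205216/15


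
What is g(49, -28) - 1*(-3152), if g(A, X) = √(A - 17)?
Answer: 3152 + 4*√2 ≈ 3157.7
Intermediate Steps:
g(A, X) = √(-17 + A)
g(49, -28) - 1*(-3152) = √(-17 + 49) - 1*(-3152) = √32 + 3152 = 4*√2 + 3152 = 3152 + 4*√2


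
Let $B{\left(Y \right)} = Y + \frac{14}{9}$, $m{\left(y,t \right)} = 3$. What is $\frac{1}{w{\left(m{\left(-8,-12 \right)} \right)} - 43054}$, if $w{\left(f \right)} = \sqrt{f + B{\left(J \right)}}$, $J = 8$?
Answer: $- \frac{387486}{16682822131} - \frac{3 \sqrt{113}}{16682822131} \approx -2.3229 \cdot 10^{-5}$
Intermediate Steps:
$B{\left(Y \right)} = \frac{14}{9} + Y$ ($B{\left(Y \right)} = Y + 14 \cdot \frac{1}{9} = Y + \frac{14}{9} = \frac{14}{9} + Y$)
$w{\left(f \right)} = \sqrt{\frac{86}{9} + f}$ ($w{\left(f \right)} = \sqrt{f + \left(\frac{14}{9} + 8\right)} = \sqrt{f + \frac{86}{9}} = \sqrt{\frac{86}{9} + f}$)
$\frac{1}{w{\left(m{\left(-8,-12 \right)} \right)} - 43054} = \frac{1}{\frac{\sqrt{86 + 9 \cdot 3}}{3} - 43054} = \frac{1}{\frac{\sqrt{86 + 27}}{3} - 43054} = \frac{1}{\frac{\sqrt{113}}{3} - 43054} = \frac{1}{-43054 + \frac{\sqrt{113}}{3}}$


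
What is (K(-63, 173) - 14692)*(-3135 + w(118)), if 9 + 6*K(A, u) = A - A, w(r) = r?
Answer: 88660579/2 ≈ 4.4330e+7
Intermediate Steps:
K(A, u) = -3/2 (K(A, u) = -3/2 + (A - A)/6 = -3/2 + (⅙)*0 = -3/2 + 0 = -3/2)
(K(-63, 173) - 14692)*(-3135 + w(118)) = (-3/2 - 14692)*(-3135 + 118) = -29387/2*(-3017) = 88660579/2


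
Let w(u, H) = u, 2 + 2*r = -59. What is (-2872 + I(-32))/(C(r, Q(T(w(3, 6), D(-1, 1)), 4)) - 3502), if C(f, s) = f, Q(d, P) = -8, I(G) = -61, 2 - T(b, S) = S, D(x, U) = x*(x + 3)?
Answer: 5866/7065 ≈ 0.83029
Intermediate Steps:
r = -61/2 (r = -1 + (½)*(-59) = -1 - 59/2 = -61/2 ≈ -30.500)
D(x, U) = x*(3 + x)
T(b, S) = 2 - S
(-2872 + I(-32))/(C(r, Q(T(w(3, 6), D(-1, 1)), 4)) - 3502) = (-2872 - 61)/(-61/2 - 3502) = -2933/(-7065/2) = -2933*(-2/7065) = 5866/7065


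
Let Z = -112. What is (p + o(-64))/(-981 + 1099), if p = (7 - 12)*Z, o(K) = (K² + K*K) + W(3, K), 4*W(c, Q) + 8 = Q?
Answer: 4367/59 ≈ 74.017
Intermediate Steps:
W(c, Q) = -2 + Q/4
o(K) = -2 + 2*K² + K/4 (o(K) = (K² + K*K) + (-2 + K/4) = (K² + K²) + (-2 + K/4) = 2*K² + (-2 + K/4) = -2 + 2*K² + K/4)
p = 560 (p = (7 - 12)*(-112) = -5*(-112) = 560)
(p + o(-64))/(-981 + 1099) = (560 + (-2 + 2*(-64)² + (¼)*(-64)))/(-981 + 1099) = (560 + (-2 + 2*4096 - 16))/118 = (560 + (-2 + 8192 - 16))*(1/118) = (560 + 8174)*(1/118) = 8734*(1/118) = 4367/59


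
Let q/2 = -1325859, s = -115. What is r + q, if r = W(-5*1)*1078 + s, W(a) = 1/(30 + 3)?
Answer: -7955401/3 ≈ -2.6518e+6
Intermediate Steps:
q = -2651718 (q = 2*(-1325859) = -2651718)
W(a) = 1/33
r = -247/3 (r = (1/33)*1078 - 115 = 98/3 - 115 = -247/3 ≈ -82.333)
r + q = -247/3 - 2651718 = -7955401/3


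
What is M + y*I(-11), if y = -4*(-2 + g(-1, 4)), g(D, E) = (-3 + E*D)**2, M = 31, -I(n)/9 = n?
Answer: -18581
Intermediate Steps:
I(n) = -9*n
g(D, E) = (-3 + D*E)**2
y = -188 (y = -4*(-2 + (-3 - 1*4)**2) = -4*(-2 + (-3 - 4)**2) = -4*(-2 + (-7)**2) = -4*(-2 + 49) = -4*47 = -188)
M + y*I(-11) = 31 - (-1692)*(-11) = 31 - 188*99 = 31 - 18612 = -18581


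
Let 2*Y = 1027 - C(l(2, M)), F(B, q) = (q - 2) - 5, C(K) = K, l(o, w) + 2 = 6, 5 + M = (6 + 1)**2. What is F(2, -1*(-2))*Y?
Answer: -5115/2 ≈ -2557.5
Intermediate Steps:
M = 44 (M = -5 + (6 + 1)**2 = -5 + 7**2 = -5 + 49 = 44)
l(o, w) = 4 (l(o, w) = -2 + 6 = 4)
F(B, q) = -7 + q (F(B, q) = (-2 + q) - 5 = -7 + q)
Y = 1023/2 (Y = (1027 - 1*4)/2 = (1027 - 4)/2 = (1/2)*1023 = 1023/2 ≈ 511.50)
F(2, -1*(-2))*Y = (-7 - 1*(-2))*(1023/2) = (-7 + 2)*(1023/2) = -5*1023/2 = -5115/2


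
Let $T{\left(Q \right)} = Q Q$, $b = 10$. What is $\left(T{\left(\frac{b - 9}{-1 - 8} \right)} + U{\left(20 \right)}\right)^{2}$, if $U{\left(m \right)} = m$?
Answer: $\frac{2627641}{6561} \approx 400.49$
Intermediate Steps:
$T{\left(Q \right)} = Q^{2}$
$\left(T{\left(\frac{b - 9}{-1 - 8} \right)} + U{\left(20 \right)}\right)^{2} = \left(\left(\frac{10 - 9}{-1 - 8}\right)^{2} + 20\right)^{2} = \left(\left(1 \frac{1}{-9}\right)^{2} + 20\right)^{2} = \left(\left(1 \left(- \frac{1}{9}\right)\right)^{2} + 20\right)^{2} = \left(\left(- \frac{1}{9}\right)^{2} + 20\right)^{2} = \left(\frac{1}{81} + 20\right)^{2} = \left(\frac{1621}{81}\right)^{2} = \frac{2627641}{6561}$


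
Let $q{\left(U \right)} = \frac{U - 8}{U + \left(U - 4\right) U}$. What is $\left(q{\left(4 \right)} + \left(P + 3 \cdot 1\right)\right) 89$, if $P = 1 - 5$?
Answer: $-178$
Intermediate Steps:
$P = -4$
$q{\left(U \right)} = \frac{-8 + U}{U + U \left(-4 + U\right)}$ ($q{\left(U \right)} = \frac{-8 + U}{U + \left(-4 + U\right) U} = \frac{-8 + U}{U + U \left(-4 + U\right)}$)
$\left(q{\left(4 \right)} + \left(P + 3 \cdot 1\right)\right) 89 = \left(\frac{-8 + 4}{4 \left(-3 + 4\right)} + \left(-4 + 3 \cdot 1\right)\right) 89 = \left(\frac{1}{4} \cdot 1^{-1} \left(-4\right) + \left(-4 + 3\right)\right) 89 = \left(\frac{1}{4} \cdot 1 \left(-4\right) - 1\right) 89 = \left(-1 - 1\right) 89 = \left(-2\right) 89 = -178$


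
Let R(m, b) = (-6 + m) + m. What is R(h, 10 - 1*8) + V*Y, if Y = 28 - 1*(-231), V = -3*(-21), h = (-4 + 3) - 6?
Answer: 16297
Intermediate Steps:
h = -7 (h = -1 - 6 = -7)
V = 63
R(m, b) = -6 + 2*m
Y = 259 (Y = 28 + 231 = 259)
R(h, 10 - 1*8) + V*Y = (-6 + 2*(-7)) + 63*259 = (-6 - 14) + 16317 = -20 + 16317 = 16297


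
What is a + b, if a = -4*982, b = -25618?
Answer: -29546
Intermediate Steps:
a = -3928
a + b = -3928 - 25618 = -29546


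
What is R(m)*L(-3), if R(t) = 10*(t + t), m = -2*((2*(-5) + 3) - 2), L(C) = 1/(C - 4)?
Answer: -360/7 ≈ -51.429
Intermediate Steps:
L(C) = 1/(-4 + C)
m = 18 (m = -2*((-10 + 3) - 2) = -2*(-7 - 2) = -2*(-9) = 18)
R(t) = 20*t (R(t) = 10*(2*t) = 20*t)
R(m)*L(-3) = (20*18)/(-4 - 3) = 360/(-7) = 360*(-⅐) = -360/7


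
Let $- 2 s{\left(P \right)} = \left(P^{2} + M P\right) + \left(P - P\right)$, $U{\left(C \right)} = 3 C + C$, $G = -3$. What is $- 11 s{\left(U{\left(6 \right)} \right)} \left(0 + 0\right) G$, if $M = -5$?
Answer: $0$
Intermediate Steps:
$U{\left(C \right)} = 4 C$
$s{\left(P \right)} = - \frac{P^{2}}{2} + \frac{5 P}{2}$ ($s{\left(P \right)} = - \frac{\left(P^{2} - 5 P\right) + \left(P - P\right)}{2} = - \frac{\left(P^{2} - 5 P\right) + 0}{2} = - \frac{P^{2} - 5 P}{2} = - \frac{P^{2}}{2} + \frac{5 P}{2}$)
$- 11 s{\left(U{\left(6 \right)} \right)} \left(0 + 0\right) G = - 11 \frac{4 \cdot 6 \left(5 - 4 \cdot 6\right)}{2} \left(0 + 0\right) \left(-3\right) = - 11 \cdot \frac{1}{2} \cdot 24 \left(5 - 24\right) 0 \left(-3\right) = - 11 \cdot \frac{1}{2} \cdot 24 \left(5 - 24\right) 0 = - 11 \cdot \frac{1}{2} \cdot 24 \left(-19\right) 0 = \left(-11\right) \left(-228\right) 0 = 2508 \cdot 0 = 0$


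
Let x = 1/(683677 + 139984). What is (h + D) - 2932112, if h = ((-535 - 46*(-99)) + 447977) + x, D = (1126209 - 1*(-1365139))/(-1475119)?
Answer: -3013338008625946353/1214997990659 ≈ -2.4801e+6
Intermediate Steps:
D = -2491348/1475119 (D = (1126209 + 1365139)*(-1/1475119) = 2491348*(-1/1475119) = -2491348/1475119 ≈ -1.6889)
x = 1/823661 ≈ 1.2141e-6
h = 372291477357/823661 (h = ((-535 - 46*(-99)) + 447977) + 1/823661 = ((-535 + 4554) + 447977) + 1/823661 = (4019 + 447977) + 1/823661 = 451996 + 1/823661 = 372291477357/823661 ≈ 4.5200e+5)
(h + D) - 2932112 = (372291477357/823661 - 2491348/1475119) - 2932112 = 549172179761195455/1214997990659 - 2932112 = -3013338008625946353/1214997990659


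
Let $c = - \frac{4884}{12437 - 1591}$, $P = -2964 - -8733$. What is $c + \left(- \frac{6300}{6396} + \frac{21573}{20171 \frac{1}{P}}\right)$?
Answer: $\frac{32695212997032}{5300313499} \approx 6168.5$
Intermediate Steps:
$P = 5769$ ($P = -2964 + 8733 = 5769$)
$c = - \frac{222}{493}$ ($c = - \frac{4884}{10846} = \left(-4884\right) \frac{1}{10846} = - \frac{222}{493} \approx -0.4503$)
$c + \left(- \frac{6300}{6396} + \frac{21573}{20171 \frac{1}{P}}\right) = - \frac{222}{493} + \left(- \frac{6300}{6396} + \frac{21573}{20171 \cdot \frac{1}{5769}}\right) = - \frac{222}{493} + \left(\left(-6300\right) \frac{1}{6396} + \frac{21573}{20171 \cdot \frac{1}{5769}}\right) = - \frac{222}{493} - \left(\frac{525}{533} - \frac{21573}{\frac{20171}{5769}}\right) = - \frac{222}{493} + \left(- \frac{525}{533} + 21573 \cdot \frac{5769}{20171}\right) = - \frac{222}{493} + \left(- \frac{525}{533} + \frac{124454637}{20171}\right) = - \frac{222}{493} + \frac{66323731746}{10751143} = \frac{32695212997032}{5300313499}$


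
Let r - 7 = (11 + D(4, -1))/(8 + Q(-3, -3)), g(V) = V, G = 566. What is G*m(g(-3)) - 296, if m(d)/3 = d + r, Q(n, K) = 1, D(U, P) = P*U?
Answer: 23450/3 ≈ 7816.7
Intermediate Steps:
r = 70/9 (r = 7 + (11 - 1*4)/(8 + 1) = 7 + (11 - 4)/9 = 7 + 7*(⅑) = 7 + 7/9 = 70/9 ≈ 7.7778)
m(d) = 70/3 + 3*d (m(d) = 3*(d + 70/9) = 3*(70/9 + d) = 70/3 + 3*d)
G*m(g(-3)) - 296 = 566*(70/3 + 3*(-3)) - 296 = 566*(70/3 - 9) - 296 = 566*(43/3) - 296 = 24338/3 - 296 = 23450/3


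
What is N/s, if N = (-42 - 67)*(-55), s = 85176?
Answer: 5995/85176 ≈ 0.070384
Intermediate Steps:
N = 5995 (N = -109*(-55) = 5995)
N/s = 5995/85176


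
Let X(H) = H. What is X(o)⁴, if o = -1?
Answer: 1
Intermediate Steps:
X(o)⁴ = (-1)⁴ = 1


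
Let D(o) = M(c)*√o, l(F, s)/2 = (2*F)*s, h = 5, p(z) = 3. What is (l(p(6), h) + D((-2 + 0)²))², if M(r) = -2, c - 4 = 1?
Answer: 3136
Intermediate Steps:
c = 5 (c = 4 + 1 = 5)
l(F, s) = 4*F*s (l(F, s) = 2*((2*F)*s) = 2*(2*F*s) = 4*F*s)
D(o) = -2*√o
(l(p(6), h) + D((-2 + 0)²))² = (4*3*5 - 2*√((-2 + 0)²))² = (60 - 2*√((-2)²))² = (60 - 2*√4)² = (60 - 2*2)² = (60 - 4)² = 56² = 3136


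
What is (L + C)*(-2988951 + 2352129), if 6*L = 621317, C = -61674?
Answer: -26669362401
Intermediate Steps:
L = 621317/6 (L = (⅙)*621317 = 621317/6 ≈ 1.0355e+5)
(L + C)*(-2988951 + 2352129) = (621317/6 - 61674)*(-2988951 + 2352129) = (251273/6)*(-636822) = -26669362401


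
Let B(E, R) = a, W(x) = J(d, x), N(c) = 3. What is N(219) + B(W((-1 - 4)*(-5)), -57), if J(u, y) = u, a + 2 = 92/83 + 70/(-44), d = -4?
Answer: 945/1826 ≈ 0.51752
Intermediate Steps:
a = -4533/1826 (a = -2 + (92/83 + 70/(-44)) = -2 + (92*(1/83) + 70*(-1/44)) = -2 + (92/83 - 35/22) = -2 - 881/1826 = -4533/1826 ≈ -2.4825)
W(x) = -4
B(E, R) = -4533/1826
N(219) + B(W((-1 - 4)*(-5)), -57) = 3 - 4533/1826 = 945/1826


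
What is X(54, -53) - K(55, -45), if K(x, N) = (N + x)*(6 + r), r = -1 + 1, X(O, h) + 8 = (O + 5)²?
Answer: 3413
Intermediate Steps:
X(O, h) = -8 + (5 + O)² (X(O, h) = -8 + (O + 5)² = -8 + (5 + O)²)
r = 0
K(x, N) = 6*N + 6*x (K(x, N) = (N + x)*(6 + 0) = (N + x)*6 = 6*N + 6*x)
X(54, -53) - K(55, -45) = (-8 + (5 + 54)²) - (6*(-45) + 6*55) = (-8 + 59²) - (-270 + 330) = (-8 + 3481) - 1*60 = 3473 - 60 = 3413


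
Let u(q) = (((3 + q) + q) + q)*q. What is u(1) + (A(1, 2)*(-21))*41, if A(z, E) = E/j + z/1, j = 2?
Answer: -1716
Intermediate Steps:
A(z, E) = z + E/2 (A(z, E) = E/2 + z/1 = E*(½) + z*1 = E/2 + z = z + E/2)
u(q) = q*(3 + 3*q) (u(q) = ((3 + 2*q) + q)*q = (3 + 3*q)*q = q*(3 + 3*q))
u(1) + (A(1, 2)*(-21))*41 = 3*1*(1 + 1) + ((1 + (½)*2)*(-21))*41 = 3*1*2 + ((1 + 1)*(-21))*41 = 6 + (2*(-21))*41 = 6 - 42*41 = 6 - 1722 = -1716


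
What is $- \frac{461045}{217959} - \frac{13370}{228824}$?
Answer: $- \frac{54206136455}{24937125108} \approx -2.1737$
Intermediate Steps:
$- \frac{461045}{217959} - \frac{13370}{228824} = \left(-461045\right) \frac{1}{217959} - \frac{6685}{114412} = - \frac{461045}{217959} - \frac{6685}{114412} = - \frac{54206136455}{24937125108}$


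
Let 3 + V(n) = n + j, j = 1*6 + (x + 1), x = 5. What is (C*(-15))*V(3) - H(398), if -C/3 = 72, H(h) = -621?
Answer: 39501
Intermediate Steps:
C = -216 (C = -3*72 = -216)
j = 12 (j = 1*6 + (5 + 1) = 6 + 6 = 12)
V(n) = 9 + n (V(n) = -3 + (n + 12) = -3 + (12 + n) = 9 + n)
(C*(-15))*V(3) - H(398) = (-216*(-15))*(9 + 3) - 1*(-621) = 3240*12 + 621 = 38880 + 621 = 39501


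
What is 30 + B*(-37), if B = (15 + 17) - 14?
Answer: -636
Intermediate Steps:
B = 18 (B = 32 - 14 = 18)
30 + B*(-37) = 30 + 18*(-37) = 30 - 666 = -636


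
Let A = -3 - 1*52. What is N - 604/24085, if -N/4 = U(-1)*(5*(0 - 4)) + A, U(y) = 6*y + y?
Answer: -8189504/24085 ≈ -340.02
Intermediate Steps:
A = -55 (A = -3 - 52 = -55)
U(y) = 7*y
N = -340 (N = -4*((7*(-1))*(5*(0 - 4)) - 55) = -4*(-35*(-4) - 55) = -4*(-7*(-20) - 55) = -4*(140 - 55) = -4*85 = -340)
N - 604/24085 = -340 - 604/24085 = -8189504/24085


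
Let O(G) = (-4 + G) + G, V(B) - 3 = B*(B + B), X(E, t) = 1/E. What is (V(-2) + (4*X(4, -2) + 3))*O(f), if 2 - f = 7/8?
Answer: -105/4 ≈ -26.250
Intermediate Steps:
f = 9/8 (f = 2 - 7/8 = 9/8 ≈ 1.1250)
V(B) = 3 + 2*B² (V(B) = 3 + B*(B + B) = 3 + B*(2*B) = 3 + 2*B²)
O(G) = -4 + 2*G
(V(-2) + (4*X(4, -2) + 3))*O(f) = ((3 + 2*(-2)²) + (4/4 + 3))*(-4 + 2*(9/8)) = ((3 + 2*4) + (4*(¼) + 3))*(-4 + 9/4) = ((3 + 8) + (1 + 3))*(-7/4) = (11 + 4)*(-7/4) = 15*(-7/4) = -105/4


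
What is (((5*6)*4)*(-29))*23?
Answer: -80040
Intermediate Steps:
(((5*6)*4)*(-29))*23 = ((30*4)*(-29))*23 = (120*(-29))*23 = -3480*23 = -80040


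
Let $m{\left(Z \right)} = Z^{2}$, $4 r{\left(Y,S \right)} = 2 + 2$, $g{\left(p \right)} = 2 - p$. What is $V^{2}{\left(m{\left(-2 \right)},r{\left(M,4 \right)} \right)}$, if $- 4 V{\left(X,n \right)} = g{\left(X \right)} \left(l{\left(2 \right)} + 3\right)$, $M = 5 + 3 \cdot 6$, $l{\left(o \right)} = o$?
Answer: $\frac{25}{4} \approx 6.25$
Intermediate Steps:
$M = 23$ ($M = 5 + 18 = 23$)
$r{\left(Y,S \right)} = 1$ ($r{\left(Y,S \right)} = \frac{2 + 2}{4} = \frac{1}{4} \cdot 4 = 1$)
$V{\left(X,n \right)} = - \frac{5}{2} + \frac{5 X}{4}$ ($V{\left(X,n \right)} = - \frac{\left(2 - X\right) \left(2 + 3\right)}{4} = - \frac{\left(2 - X\right) 5}{4} = - \frac{10 - 5 X}{4} = - \frac{5}{2} + \frac{5 X}{4}$)
$V^{2}{\left(m{\left(-2 \right)},r{\left(M,4 \right)} \right)} = \left(- \frac{5}{2} + \frac{5 \left(-2\right)^{2}}{4}\right)^{2} = \left(- \frac{5}{2} + \frac{5}{4} \cdot 4\right)^{2} = \left(- \frac{5}{2} + 5\right)^{2} = \left(\frac{5}{2}\right)^{2} = \frac{25}{4}$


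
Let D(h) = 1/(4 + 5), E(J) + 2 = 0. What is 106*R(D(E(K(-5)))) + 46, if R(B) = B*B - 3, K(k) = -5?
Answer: -21926/81 ≈ -270.69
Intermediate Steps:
E(J) = -2 (E(J) = -2 + 0 = -2)
D(h) = ⅑ (D(h) = 1/9 = ⅑)
R(B) = -3 + B² (R(B) = B² - 3 = -3 + B²)
106*R(D(E(K(-5)))) + 46 = 106*(-3 + (⅑)²) + 46 = 106*(-3 + 1/81) + 46 = 106*(-242/81) + 46 = -25652/81 + 46 = -21926/81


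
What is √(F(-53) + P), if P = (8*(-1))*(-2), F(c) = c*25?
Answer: I*√1309 ≈ 36.18*I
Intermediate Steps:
F(c) = 25*c
P = 16 (P = -8*(-2) = 16)
√(F(-53) + P) = √(25*(-53) + 16) = √(-1325 + 16) = √(-1309) = I*√1309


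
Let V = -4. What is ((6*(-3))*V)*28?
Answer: 2016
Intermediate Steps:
((6*(-3))*V)*28 = ((6*(-3))*(-4))*28 = -18*(-4)*28 = 72*28 = 2016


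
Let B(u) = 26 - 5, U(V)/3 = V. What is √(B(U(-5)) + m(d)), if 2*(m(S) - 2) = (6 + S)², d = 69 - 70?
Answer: √142/2 ≈ 5.9582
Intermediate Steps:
U(V) = 3*V
B(u) = 21
d = -1
m(S) = 2 + (6 + S)²/2
√(B(U(-5)) + m(d)) = √(21 + (2 + (6 - 1)²/2)) = √(21 + (2 + (½)*5²)) = √(21 + (2 + (½)*25)) = √(21 + (2 + 25/2)) = √(21 + 29/2) = √(71/2) = √142/2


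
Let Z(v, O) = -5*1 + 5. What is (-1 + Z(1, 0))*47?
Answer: -47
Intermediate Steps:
Z(v, O) = 0 (Z(v, O) = -5 + 5 = 0)
(-1 + Z(1, 0))*47 = (-1 + 0)*47 = -1*47 = -47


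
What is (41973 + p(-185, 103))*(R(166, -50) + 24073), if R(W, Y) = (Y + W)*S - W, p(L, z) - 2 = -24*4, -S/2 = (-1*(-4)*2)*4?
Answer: 690291557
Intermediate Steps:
S = -64 (S = -2*-1*(-4)*2*4 = -2*4*2*4 = -16*4 = -2*32 = -64)
p(L, z) = -94 (p(L, z) = 2 - 24*4 = 2 - 96 = -94)
R(W, Y) = -65*W - 64*Y (R(W, Y) = (Y + W)*(-64) - W = (W + Y)*(-64) - W = (-64*W - 64*Y) - W = -65*W - 64*Y)
(41973 + p(-185, 103))*(R(166, -50) + 24073) = (41973 - 94)*((-65*166 - 64*(-50)) + 24073) = 41879*((-10790 + 3200) + 24073) = 41879*(-7590 + 24073) = 41879*16483 = 690291557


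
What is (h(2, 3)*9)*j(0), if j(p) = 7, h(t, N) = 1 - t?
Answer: -63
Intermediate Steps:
(h(2, 3)*9)*j(0) = ((1 - 1*2)*9)*7 = ((1 - 2)*9)*7 = -1*9*7 = -9*7 = -63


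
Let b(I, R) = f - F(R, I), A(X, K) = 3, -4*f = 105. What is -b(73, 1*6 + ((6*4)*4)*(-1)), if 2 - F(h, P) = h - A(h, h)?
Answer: 485/4 ≈ 121.25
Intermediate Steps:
f = -105/4 (f = -1/4*105 = -105/4 ≈ -26.250)
F(h, P) = 5 - h (F(h, P) = 2 - (h - 1*3) = 2 - (h - 3) = 2 - (-3 + h) = 2 + (3 - h) = 5 - h)
b(I, R) = -125/4 + R (b(I, R) = -105/4 - (5 - R) = -105/4 + (-5 + R) = -125/4 + R)
-b(73, 1*6 + ((6*4)*4)*(-1)) = -(-125/4 + (1*6 + ((6*4)*4)*(-1))) = -(-125/4 + (6 + (24*4)*(-1))) = -(-125/4 + (6 + 96*(-1))) = -(-125/4 + (6 - 96)) = -(-125/4 - 90) = -1*(-485/4) = 485/4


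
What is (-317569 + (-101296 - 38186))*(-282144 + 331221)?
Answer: -22430691927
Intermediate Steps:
(-317569 + (-101296 - 38186))*(-282144 + 331221) = (-317569 - 139482)*49077 = -457051*49077 = -22430691927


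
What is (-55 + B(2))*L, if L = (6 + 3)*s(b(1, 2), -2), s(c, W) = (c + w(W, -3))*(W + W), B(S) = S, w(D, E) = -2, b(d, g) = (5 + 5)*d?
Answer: 15264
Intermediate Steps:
b(d, g) = 10*d
s(c, W) = 2*W*(-2 + c) (s(c, W) = (c - 2)*(W + W) = (-2 + c)*(2*W) = 2*W*(-2 + c))
L = -288 (L = (6 + 3)*(2*(-2)*(-2 + 10*1)) = 9*(2*(-2)*(-2 + 10)) = 9*(2*(-2)*8) = 9*(-32) = -288)
(-55 + B(2))*L = (-55 + 2)*(-288) = -53*(-288) = 15264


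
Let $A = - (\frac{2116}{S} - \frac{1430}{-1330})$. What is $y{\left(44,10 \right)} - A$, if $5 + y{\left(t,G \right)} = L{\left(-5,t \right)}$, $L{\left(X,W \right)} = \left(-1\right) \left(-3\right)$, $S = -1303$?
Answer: $- \frac{441697}{173299} \approx -2.5488$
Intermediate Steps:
$L{\left(X,W \right)} = 3$
$A = \frac{95099}{173299}$ ($A = - (\frac{2116}{-1303} - \frac{1430}{-1330}) = - (2116 \left(- \frac{1}{1303}\right) - - \frac{143}{133}) = - (- \frac{2116}{1303} + \frac{143}{133}) = \left(-1\right) \left(- \frac{95099}{173299}\right) = \frac{95099}{173299} \approx 0.54876$)
$y{\left(t,G \right)} = -2$ ($y{\left(t,G \right)} = -5 + 3 = -2$)
$y{\left(44,10 \right)} - A = -2 - \frac{95099}{173299} = - \frac{441697}{173299}$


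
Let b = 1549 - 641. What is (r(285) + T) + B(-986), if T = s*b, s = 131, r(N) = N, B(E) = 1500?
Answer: 120733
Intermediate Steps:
b = 908
T = 118948 (T = 131*908 = 118948)
(r(285) + T) + B(-986) = (285 + 118948) + 1500 = 119233 + 1500 = 120733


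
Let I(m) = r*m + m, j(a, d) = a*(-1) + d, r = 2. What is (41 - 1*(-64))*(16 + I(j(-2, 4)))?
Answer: 3570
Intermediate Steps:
j(a, d) = d - a (j(a, d) = -a + d = d - a)
I(m) = 3*m (I(m) = 2*m + m = 3*m)
(41 - 1*(-64))*(16 + I(j(-2, 4))) = (41 - 1*(-64))*(16 + 3*(4 - 1*(-2))) = (41 + 64)*(16 + 3*(4 + 2)) = 105*(16 + 3*6) = 105*(16 + 18) = 105*34 = 3570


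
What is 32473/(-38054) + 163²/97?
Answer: 1007906845/3691238 ≈ 273.05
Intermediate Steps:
32473/(-38054) + 163²/97 = 32473*(-1/38054) + 26569*(1/97) = -32473/38054 + 26569/97 = 1007906845/3691238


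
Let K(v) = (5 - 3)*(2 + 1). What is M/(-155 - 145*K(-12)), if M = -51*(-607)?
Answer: -30957/1025 ≈ -30.202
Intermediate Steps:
K(v) = 6 (K(v) = 2*3 = 6)
M = 30957
M/(-155 - 145*K(-12)) = 30957/(-155 - 145*6) = 30957/(-155 - 870) = 30957/(-1025) = 30957*(-1/1025) = -30957/1025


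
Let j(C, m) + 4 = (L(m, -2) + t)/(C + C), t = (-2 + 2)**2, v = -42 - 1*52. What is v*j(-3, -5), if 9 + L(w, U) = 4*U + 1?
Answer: 376/3 ≈ 125.33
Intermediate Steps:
L(w, U) = -8 + 4*U (L(w, U) = -9 + (4*U + 1) = -9 + (1 + 4*U) = -8 + 4*U)
v = -94 (v = -42 - 52 = -94)
t = 0 (t = 0**2 = 0)
j(C, m) = -4 - 8/C (j(C, m) = -4 + ((-8 + 4*(-2)) + 0)/(C + C) = -4 + ((-8 - 8) + 0)/((2*C)) = -4 + (-16 + 0)*(1/(2*C)) = -4 - 8/C)
v*j(-3, -5) = -94*(-4 - 8/(-3)) = -94*(-4 - 8*(-1/3)) = -94*(-4 + 8/3) = -94*(-4/3) = 376/3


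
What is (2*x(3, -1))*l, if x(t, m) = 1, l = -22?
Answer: -44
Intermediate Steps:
(2*x(3, -1))*l = (2*1)*(-22) = 2*(-22) = -44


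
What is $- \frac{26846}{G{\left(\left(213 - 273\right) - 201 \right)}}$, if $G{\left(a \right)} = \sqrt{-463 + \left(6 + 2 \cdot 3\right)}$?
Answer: $\frac{26846 i \sqrt{451}}{451} \approx 1264.1 i$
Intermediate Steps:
$G{\left(a \right)} = i \sqrt{451}$ ($G{\left(a \right)} = \sqrt{-463 + \left(6 + 6\right)} = \sqrt{-463 + 12} = \sqrt{-451} = i \sqrt{451}$)
$- \frac{26846}{G{\left(\left(213 - 273\right) - 201 \right)}} = - \frac{26846}{i \sqrt{451}} = - 26846 \left(- \frac{i \sqrt{451}}{451}\right) = \frac{26846 i \sqrt{451}}{451}$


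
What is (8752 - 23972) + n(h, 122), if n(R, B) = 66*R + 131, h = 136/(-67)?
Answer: -1019939/67 ≈ -15223.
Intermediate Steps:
h = -136/67 (h = 136*(-1/67) = -136/67 ≈ -2.0299)
n(R, B) = 131 + 66*R
(8752 - 23972) + n(h, 122) = (8752 - 23972) + (131 + 66*(-136/67)) = -15220 + (131 - 8976/67) = -15220 - 199/67 = -1019939/67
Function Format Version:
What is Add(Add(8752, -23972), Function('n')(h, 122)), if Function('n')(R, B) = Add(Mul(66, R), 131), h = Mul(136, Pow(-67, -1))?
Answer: Rational(-1019939, 67) ≈ -15223.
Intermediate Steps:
h = Rational(-136, 67) (h = Mul(136, Rational(-1, 67)) = Rational(-136, 67) ≈ -2.0299)
Function('n')(R, B) = Add(131, Mul(66, R))
Add(Add(8752, -23972), Function('n')(h, 122)) = Add(Add(8752, -23972), Add(131, Mul(66, Rational(-136, 67)))) = Add(-15220, Add(131, Rational(-8976, 67))) = Add(-15220, Rational(-199, 67)) = Rational(-1019939, 67)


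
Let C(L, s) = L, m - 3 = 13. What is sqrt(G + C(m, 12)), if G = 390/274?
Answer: sqrt(327019)/137 ≈ 4.1741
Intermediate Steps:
m = 16 (m = 3 + 13 = 16)
G = 195/137 (G = 390*(1/274) = 195/137 ≈ 1.4234)
sqrt(G + C(m, 12)) = sqrt(195/137 + 16) = sqrt(2387/137) = sqrt(327019)/137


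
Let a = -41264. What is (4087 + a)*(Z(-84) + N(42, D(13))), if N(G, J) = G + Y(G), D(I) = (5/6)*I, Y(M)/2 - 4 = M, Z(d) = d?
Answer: -1858850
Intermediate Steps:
Y(M) = 8 + 2*M
D(I) = 5*I/6 (D(I) = (5*(⅙))*I = 5*I/6)
N(G, J) = 8 + 3*G (N(G, J) = G + (8 + 2*G) = 8 + 3*G)
(4087 + a)*(Z(-84) + N(42, D(13))) = (4087 - 41264)*(-84 + (8 + 3*42)) = -37177*(-84 + (8 + 126)) = -37177*(-84 + 134) = -37177*50 = -1858850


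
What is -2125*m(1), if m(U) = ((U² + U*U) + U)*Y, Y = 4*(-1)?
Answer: 25500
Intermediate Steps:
Y = -4
m(U) = -8*U² - 4*U (m(U) = ((U² + U*U) + U)*(-4) = ((U² + U²) + U)*(-4) = (2*U² + U)*(-4) = (U + 2*U²)*(-4) = -8*U² - 4*U)
-2125*m(1) = -(-8500)*(1 + 2*1) = -(-8500)*(1 + 2) = -(-8500)*3 = -2125*(-12) = 25500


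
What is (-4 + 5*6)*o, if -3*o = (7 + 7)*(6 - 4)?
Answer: -728/3 ≈ -242.67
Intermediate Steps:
o = -28/3 (o = -(7 + 7)*(6 - 4)/3 = -14*2/3 = -⅓*28 = -28/3 ≈ -9.3333)
(-4 + 5*6)*o = (-4 + 5*6)*(-28/3) = (-4 + 30)*(-28/3) = 26*(-28/3) = -728/3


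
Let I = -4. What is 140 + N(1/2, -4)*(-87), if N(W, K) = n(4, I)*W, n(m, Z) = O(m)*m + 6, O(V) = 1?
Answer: -295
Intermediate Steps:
n(m, Z) = 6 + m (n(m, Z) = 1*m + 6 = m + 6 = 6 + m)
N(W, K) = 10*W (N(W, K) = (6 + 4)*W = 10*W)
140 + N(1/2, -4)*(-87) = 140 + (10/2)*(-87) = 140 + (10*(½))*(-87) = 140 + 5*(-87) = 140 - 435 = -295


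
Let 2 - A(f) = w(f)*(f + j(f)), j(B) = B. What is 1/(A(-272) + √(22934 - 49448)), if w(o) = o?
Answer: -24661/3648993945 - I*√2946/7297987890 ≈ -6.7583e-6 - 7.4373e-9*I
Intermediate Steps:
A(f) = 2 - 2*f² (A(f) = 2 - f*(f + f) = 2 - f*2*f = 2 - 2*f²)
1/(A(-272) + √(22934 - 49448)) = 1/((2 - 2*(-272)²) + √(22934 - 49448)) = 1/((2 - 2*73984) + √(-26514)) = 1/((2 - 147968) + 3*I*√2946) = 1/(-147966 + 3*I*√2946)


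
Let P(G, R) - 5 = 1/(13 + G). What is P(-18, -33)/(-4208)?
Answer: -3/2630 ≈ -0.0011407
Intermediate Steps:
P(G, R) = 5 + 1/(13 + G)
P(-18, -33)/(-4208) = ((66 + 5*(-18))/(13 - 18))/(-4208) = ((66 - 90)/(-5))*(-1/4208) = -⅕*(-24)*(-1/4208) = (24/5)*(-1/4208) = -3/2630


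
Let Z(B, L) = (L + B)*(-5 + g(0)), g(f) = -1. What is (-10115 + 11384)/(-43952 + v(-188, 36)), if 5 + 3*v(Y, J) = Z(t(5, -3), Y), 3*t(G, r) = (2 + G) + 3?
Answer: -3807/130753 ≈ -0.029116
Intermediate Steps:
t(G, r) = 5/3 + G/3 (t(G, r) = ((2 + G) + 3)/3 = (5 + G)/3 = 5/3 + G/3)
Z(B, L) = -6*B - 6*L (Z(B, L) = (L + B)*(-5 - 1) = (B + L)*(-6) = -6*B - 6*L)
v(Y, J) = -25/3 - 2*Y (v(Y, J) = -5/3 + (-6*(5/3 + (⅓)*5) - 6*Y)/3 = -5/3 + (-6*(5/3 + 5/3) - 6*Y)/3 = -5/3 + (-6*10/3 - 6*Y)/3 = -5/3 + (-20 - 6*Y)/3 = -5/3 + (-20/3 - 2*Y) = -25/3 - 2*Y)
(-10115 + 11384)/(-43952 + v(-188, 36)) = (-10115 + 11384)/(-43952 + (-25/3 - 2*(-188))) = 1269/(-43952 + (-25/3 + 376)) = 1269/(-43952 + 1103/3) = 1269/(-130753/3) = 1269*(-3/130753) = -3807/130753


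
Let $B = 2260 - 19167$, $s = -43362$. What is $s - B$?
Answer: $-26455$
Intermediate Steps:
$B = -16907$
$s - B = -43362 - -16907 = -43362 + 16907 = -26455$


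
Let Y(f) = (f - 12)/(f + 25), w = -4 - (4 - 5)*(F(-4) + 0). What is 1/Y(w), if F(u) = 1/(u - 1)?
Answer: -104/81 ≈ -1.2840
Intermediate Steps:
F(u) = 1/(-1 + u)
w = -21/5 (w = -4 - (4 - 5)*(1/(-1 - 4) + 0) = -4 - (-1)*(1/(-5) + 0) = -4 - (-1)*(-⅕ + 0) = -4 - (-1)*(-1)/5 = -4 - 1*⅕ = -4 - ⅕ = -21/5 ≈ -4.2000)
Y(f) = (-12 + f)/(25 + f)
1/Y(w) = 1/((-12 - 21/5)/(25 - 21/5)) = 1/(-81/5/(104/5)) = 1/((5/104)*(-81/5)) = 1/(-81/104) = -104/81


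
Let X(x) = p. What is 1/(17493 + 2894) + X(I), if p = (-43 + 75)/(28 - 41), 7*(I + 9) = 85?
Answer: -652371/265031 ≈ -2.4615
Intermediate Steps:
I = 22/7 (I = -9 + (⅐)*85 = -9 + 85/7 = 22/7 ≈ 3.1429)
p = -32/13 (p = 32/(-13) = 32*(-1/13) = -32/13 ≈ -2.4615)
X(x) = -32/13
1/(17493 + 2894) + X(I) = 1/(17493 + 2894) - 32/13 = 1/20387 - 32/13 = -652371/265031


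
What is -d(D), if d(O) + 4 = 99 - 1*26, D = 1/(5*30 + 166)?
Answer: -69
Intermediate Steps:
D = 1/316 (D = 1/(150 + 166) = 1/316 ≈ 0.0031646)
d(O) = 69 (d(O) = -4 + (99 - 1*26) = -4 + (99 - 26) = -4 + 73 = 69)
-d(D) = -1*69 = -69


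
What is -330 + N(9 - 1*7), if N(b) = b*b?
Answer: -326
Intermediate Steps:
N(b) = b²
-330 + N(9 - 1*7) = -330 + (9 - 1*7)² = -330 + (9 - 7)² = -330 + 2² = -330 + 4 = -326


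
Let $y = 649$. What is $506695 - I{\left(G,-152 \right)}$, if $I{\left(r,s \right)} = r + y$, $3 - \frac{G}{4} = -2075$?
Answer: $497734$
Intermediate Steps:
$G = 8312$ ($G = 12 - -8300 = 12 + 8300 = 8312$)
$I{\left(r,s \right)} = 649 + r$ ($I{\left(r,s \right)} = r + 649 = 649 + r$)
$506695 - I{\left(G,-152 \right)} = 506695 - \left(649 + 8312\right) = 506695 - 8961 = 497734$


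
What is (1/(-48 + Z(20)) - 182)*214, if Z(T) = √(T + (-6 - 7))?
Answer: -89473828/2297 - 214*√7/2297 ≈ -38953.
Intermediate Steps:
Z(T) = √(-13 + T) (Z(T) = √(T - 13) = √(-13 + T))
(1/(-48 + Z(20)) - 182)*214 = (1/(-48 + √(-13 + 20)) - 182)*214 = (1/(-48 + √7) - 182)*214 = (-182 + 1/(-48 + √7))*214 = -38948 + 214/(-48 + √7)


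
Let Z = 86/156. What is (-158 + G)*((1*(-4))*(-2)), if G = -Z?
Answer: -49468/39 ≈ -1268.4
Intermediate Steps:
Z = 43/78 (Z = 86*(1/156) = 43/78 ≈ 0.55128)
G = -43/78 (G = -1*43/78 = -43/78 ≈ -0.55128)
(-158 + G)*((1*(-4))*(-2)) = (-158 - 43/78)*((1*(-4))*(-2)) = -(-24734)*(-2)/39 = -12367/78*8 = -49468/39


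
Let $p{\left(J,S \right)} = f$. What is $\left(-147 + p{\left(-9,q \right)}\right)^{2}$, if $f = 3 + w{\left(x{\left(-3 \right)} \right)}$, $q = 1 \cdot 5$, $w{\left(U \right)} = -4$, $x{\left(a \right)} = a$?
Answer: $21904$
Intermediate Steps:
$q = 5$
$f = -1$ ($f = 3 - 4 = -1$)
$p{\left(J,S \right)} = -1$
$\left(-147 + p{\left(-9,q \right)}\right)^{2} = \left(-147 - 1\right)^{2} = \left(-148\right)^{2} = 21904$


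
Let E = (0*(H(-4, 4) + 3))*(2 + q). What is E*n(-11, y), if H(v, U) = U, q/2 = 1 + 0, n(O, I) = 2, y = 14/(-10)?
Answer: 0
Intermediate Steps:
y = -7/5 (y = 14*(-1/10) = -7/5 ≈ -1.4000)
q = 2 (q = 2*(1 + 0) = 2*1 = 2)
E = 0 (E = (0*(4 + 3))*(2 + 2) = (0*7)*4 = 0*4 = 0)
E*n(-11, y) = 0*2 = 0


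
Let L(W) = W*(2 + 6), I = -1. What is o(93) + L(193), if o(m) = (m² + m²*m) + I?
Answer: 814549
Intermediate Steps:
o(m) = -1 + m² + m³ (o(m) = (m² + m²*m) - 1 = (m² + m³) - 1 = -1 + m² + m³)
L(W) = 8*W (L(W) = W*8 = 8*W)
o(93) + L(193) = (-1 + 93² + 93³) + 8*193 = (-1 + 8649 + 804357) + 1544 = 813005 + 1544 = 814549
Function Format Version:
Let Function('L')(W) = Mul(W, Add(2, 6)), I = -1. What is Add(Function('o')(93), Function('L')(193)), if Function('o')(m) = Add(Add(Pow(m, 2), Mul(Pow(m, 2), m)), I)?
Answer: 814549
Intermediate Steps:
Function('o')(m) = Add(-1, Pow(m, 2), Pow(m, 3)) (Function('o')(m) = Add(Add(Pow(m, 2), Mul(Pow(m, 2), m)), -1) = Add(Add(Pow(m, 2), Pow(m, 3)), -1) = Add(-1, Pow(m, 2), Pow(m, 3)))
Function('L')(W) = Mul(8, W) (Function('L')(W) = Mul(W, 8) = Mul(8, W))
Add(Function('o')(93), Function('L')(193)) = Add(Add(-1, Pow(93, 2), Pow(93, 3)), Mul(8, 193)) = Add(Add(-1, 8649, 804357), 1544) = Add(813005, 1544) = 814549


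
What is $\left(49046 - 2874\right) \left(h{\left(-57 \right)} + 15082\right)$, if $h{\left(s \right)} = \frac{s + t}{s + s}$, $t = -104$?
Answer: $\frac{39696584774}{57} \approx 6.9643 \cdot 10^{8}$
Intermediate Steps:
$h{\left(s \right)} = \frac{-104 + s}{2 s}$ ($h{\left(s \right)} = \frac{s - 104}{s + s} = \frac{-104 + s}{2 s}$)
$\left(49046 - 2874\right) \left(h{\left(-57 \right)} + 15082\right) = \left(49046 - 2874\right) \left(\frac{-104 - 57}{2 \left(-57\right)} + 15082\right) = 46172 \left(\frac{1}{2} \left(- \frac{1}{57}\right) \left(-161\right) + 15082\right) = 46172 \left(\frac{161}{114} + 15082\right) = 46172 \cdot \frac{1719509}{114} = \frac{39696584774}{57}$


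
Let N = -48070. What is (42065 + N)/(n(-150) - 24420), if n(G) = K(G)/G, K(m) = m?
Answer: 6005/24419 ≈ 0.24591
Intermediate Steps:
n(G) = 1 (n(G) = G/G = 1)
(42065 + N)/(n(-150) - 24420) = (42065 - 48070)/(1 - 24420) = -6005/(-24419) = -6005*(-1/24419) = 6005/24419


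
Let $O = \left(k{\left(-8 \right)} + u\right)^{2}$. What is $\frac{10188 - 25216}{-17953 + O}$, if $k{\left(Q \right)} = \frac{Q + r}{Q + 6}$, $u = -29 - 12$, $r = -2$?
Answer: $\frac{15028}{16657} \approx 0.9022$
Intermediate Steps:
$u = -41$ ($u = -29 - 12 = -41$)
$k{\left(Q \right)} = \frac{-2 + Q}{6 + Q}$ ($k{\left(Q \right)} = \frac{Q - 2}{Q + 6} = \frac{-2 + Q}{6 + Q}$)
$O = 1296$ ($O = \left(\frac{-2 - 8}{6 - 8} - 41\right)^{2} = \left(\frac{1}{-2} \left(-10\right) - 41\right)^{2} = \left(\left(- \frac{1}{2}\right) \left(-10\right) - 41\right)^{2} = \left(5 - 41\right)^{2} = \left(-36\right)^{2} = 1296$)
$\frac{10188 - 25216}{-17953 + O} = \frac{10188 - 25216}{-17953 + 1296} = - \frac{15028}{-16657} = \left(-15028\right) \left(- \frac{1}{16657}\right) = \frac{15028}{16657}$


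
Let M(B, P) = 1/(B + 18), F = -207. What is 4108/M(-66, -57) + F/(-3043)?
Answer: -600030705/3043 ≈ -1.9718e+5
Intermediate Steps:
M(B, P) = 1/(18 + B)
4108/M(-66, -57) + F/(-3043) = 4108/(1/(18 - 66)) - 207/(-3043) = 4108/(1/(-48)) - 207*(-1/3043) = 4108/(-1/48) + 207/3043 = 4108*(-48) + 207/3043 = -197184 + 207/3043 = -600030705/3043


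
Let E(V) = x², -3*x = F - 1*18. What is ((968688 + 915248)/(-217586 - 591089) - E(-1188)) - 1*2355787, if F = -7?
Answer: -17146116847324/7278075 ≈ -2.3559e+6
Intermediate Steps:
x = 25/3 (x = -(-7 - 1*18)/3 = -(-7 - 18)/3 = -⅓*(-25) = 25/3 ≈ 8.3333)
E(V) = 625/9 (E(V) = (25/3)² = 625/9)
((968688 + 915248)/(-217586 - 591089) - E(-1188)) - 1*2355787 = ((968688 + 915248)/(-217586 - 591089) - 1*625/9) - 1*2355787 = (1883936/(-808675) - 625/9) - 2355787 = (1883936*(-1/808675) - 625/9) - 2355787 = (-1883936/808675 - 625/9) - 2355787 = -522377299/7278075 - 2355787 = -17146116847324/7278075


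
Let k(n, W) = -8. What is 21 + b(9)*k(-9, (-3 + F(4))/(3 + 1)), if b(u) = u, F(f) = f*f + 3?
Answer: -51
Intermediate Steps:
F(f) = 3 + f² (F(f) = f² + 3 = 3 + f²)
21 + b(9)*k(-9, (-3 + F(4))/(3 + 1)) = 21 + 9*(-8) = 21 - 72 = -51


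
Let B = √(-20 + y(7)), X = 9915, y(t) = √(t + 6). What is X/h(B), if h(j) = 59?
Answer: 9915/59 ≈ 168.05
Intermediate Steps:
y(t) = √(6 + t)
B = √(-20 + √13) (B = √(-20 + √(6 + 7)) = √(-20 + √13) ≈ 4.049*I)
X/h(B) = 9915/59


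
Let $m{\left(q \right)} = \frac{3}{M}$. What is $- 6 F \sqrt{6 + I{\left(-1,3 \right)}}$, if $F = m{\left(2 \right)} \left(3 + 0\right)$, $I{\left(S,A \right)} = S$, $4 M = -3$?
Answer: $72 \sqrt{5} \approx 161.0$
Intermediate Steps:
$M = - \frac{3}{4}$ ($M = \frac{1}{4} \left(-3\right) = - \frac{3}{4} \approx -0.75$)
$m{\left(q \right)} = -4$ ($m{\left(q \right)} = \frac{3}{- \frac{3}{4}} = 3 \left(- \frac{4}{3}\right) = -4$)
$F = -12$ ($F = - 4 \left(3 + 0\right) = \left(-4\right) 3 = -12$)
$- 6 F \sqrt{6 + I{\left(-1,3 \right)}} = \left(-6\right) \left(-12\right) \sqrt{6 - 1} = 72 \sqrt{5}$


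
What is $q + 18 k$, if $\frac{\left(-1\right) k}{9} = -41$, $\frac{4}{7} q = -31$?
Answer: $\frac{26351}{4} \approx 6587.8$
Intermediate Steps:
$q = - \frac{217}{4}$ ($q = \frac{7}{4} \left(-31\right) = - \frac{217}{4} \approx -54.25$)
$k = 369$ ($k = \left(-9\right) \left(-41\right) = 369$)
$q + 18 k = - \frac{217}{4} + 18 \cdot 369 = - \frac{217}{4} + 6642 = \frac{26351}{4}$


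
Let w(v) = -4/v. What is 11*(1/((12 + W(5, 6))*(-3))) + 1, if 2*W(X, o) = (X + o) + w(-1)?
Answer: 95/117 ≈ 0.81197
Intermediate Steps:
W(X, o) = 2 + X/2 + o/2 (W(X, o) = ((X + o) - 4/(-1))/2 = ((X + o) - 4*(-1))/2 = ((X + o) + 4)/2 = (4 + X + o)/2 = 2 + X/2 + o/2)
11*(1/((12 + W(5, 6))*(-3))) + 1 = 11*(1/((12 + (2 + (½)*5 + (½)*6))*(-3))) + 1 = 11*(-⅓/(12 + (2 + 5/2 + 3))) + 1 = 11*(-⅓/(12 + 15/2)) + 1 = 11*(-⅓/(39/2)) + 1 = 11*((2/39)*(-⅓)) + 1 = 11*(-2/117) + 1 = -22/117 + 1 = 95/117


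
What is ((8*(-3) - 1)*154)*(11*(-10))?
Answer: 423500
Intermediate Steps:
((8*(-3) - 1)*154)*(11*(-10)) = ((-24 - 1)*154)*(-110) = -25*154*(-110) = -3850*(-110) = 423500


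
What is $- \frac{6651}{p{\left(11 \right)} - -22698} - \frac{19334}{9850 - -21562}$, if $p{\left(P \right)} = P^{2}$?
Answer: $- \frac{325051879}{358395214} \approx -0.90697$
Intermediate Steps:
$- \frac{6651}{p{\left(11 \right)} - -22698} - \frac{19334}{9850 - -21562} = - \frac{6651}{11^{2} - -22698} - \frac{19334}{9850 - -21562} = - \frac{6651}{121 + 22698} - \frac{19334}{9850 + 21562} = - \frac{6651}{22819} - \frac{19334}{31412} = \left(-6651\right) \frac{1}{22819} - \frac{9667}{15706} = - \frac{6651}{22819} - \frac{9667}{15706} = - \frac{325051879}{358395214}$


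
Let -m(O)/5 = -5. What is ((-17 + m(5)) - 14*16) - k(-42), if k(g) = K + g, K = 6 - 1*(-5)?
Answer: -185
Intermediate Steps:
m(O) = 25 (m(O) = -5*(-5) = 25)
K = 11 (K = 6 + 5 = 11)
k(g) = 11 + g
((-17 + m(5)) - 14*16) - k(-42) = ((-17 + 25) - 14*16) - (11 - 42) = (8 - 224) - 1*(-31) = -216 + 31 = -185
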